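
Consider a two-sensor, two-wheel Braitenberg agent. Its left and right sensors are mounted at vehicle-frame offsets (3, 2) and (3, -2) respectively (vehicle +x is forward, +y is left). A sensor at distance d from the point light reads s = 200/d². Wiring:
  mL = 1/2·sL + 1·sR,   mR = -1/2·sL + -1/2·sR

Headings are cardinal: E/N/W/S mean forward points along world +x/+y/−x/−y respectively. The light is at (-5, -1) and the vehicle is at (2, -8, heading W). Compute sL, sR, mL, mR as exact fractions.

200/97 200/41 23500/3977 -13800/3977

left sensor world pos  = (-1, -10); dL² = 97
right sensor world pos = (-1, -6); dR² = 41
sL = 200/97 = 200/97
sR = 200/41 = 200/41
mL = 1/2·sL + 1·sR = 23500/3977
mR = -1/2·sL + -1/2·sR = -13800/3977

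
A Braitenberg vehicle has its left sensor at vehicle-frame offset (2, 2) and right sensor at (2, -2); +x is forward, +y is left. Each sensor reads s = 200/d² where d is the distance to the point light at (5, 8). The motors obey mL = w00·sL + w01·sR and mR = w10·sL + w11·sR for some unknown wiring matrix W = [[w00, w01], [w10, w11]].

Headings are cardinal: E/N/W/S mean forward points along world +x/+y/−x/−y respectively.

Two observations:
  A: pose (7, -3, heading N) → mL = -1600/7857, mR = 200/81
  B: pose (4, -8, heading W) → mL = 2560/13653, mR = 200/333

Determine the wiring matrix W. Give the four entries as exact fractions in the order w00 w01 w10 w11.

-1/2 1/2 1 0

obs A: pose=(7,-3,N) → sL=200/81, sR=200/97, mL=-1600/7857, mR=200/81
obs B: pose=(4,-8,W) → sL=200/333, sR=40/41, mL=2560/13653, mR=200/333
sensor matrix S = [[200/81, 200/97], [200/333, 40/41]]; det S = 13952000/11919069
solve [mL_A; mL_B] = S·[w00; w01] and [mR_A; mR_B] = S·[w10; w11]:
  w00 = -1/2, w01 = 1/2, w10 = 1, w11 = 0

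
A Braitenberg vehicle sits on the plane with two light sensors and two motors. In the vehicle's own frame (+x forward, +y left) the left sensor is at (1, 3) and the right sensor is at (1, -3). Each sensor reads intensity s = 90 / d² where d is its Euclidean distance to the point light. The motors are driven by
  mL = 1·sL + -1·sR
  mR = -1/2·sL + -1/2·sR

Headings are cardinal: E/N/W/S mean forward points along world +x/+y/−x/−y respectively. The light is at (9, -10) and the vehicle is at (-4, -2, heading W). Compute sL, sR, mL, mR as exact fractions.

left sensor world pos  = (-5, -5); dL² = 221
right sensor world pos = (-5, 1); dR² = 317
sL = 90/221 = 90/221
sR = 90/317 = 90/317
mL = 1·sL + -1·sR = 8640/70057
mR = -1/2·sL + -1/2·sR = -24210/70057

90/221 90/317 8640/70057 -24210/70057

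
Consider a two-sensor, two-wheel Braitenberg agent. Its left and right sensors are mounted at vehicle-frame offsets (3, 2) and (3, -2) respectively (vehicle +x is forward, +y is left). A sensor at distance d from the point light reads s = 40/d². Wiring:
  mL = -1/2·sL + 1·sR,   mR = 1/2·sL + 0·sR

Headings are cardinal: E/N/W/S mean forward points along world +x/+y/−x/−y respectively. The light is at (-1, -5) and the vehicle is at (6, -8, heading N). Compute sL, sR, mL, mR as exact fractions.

8/5 40/81 -124/405 4/5

left sensor world pos  = (4, -5); dL² = 25
right sensor world pos = (8, -5); dR² = 81
sL = 40/25 = 8/5
sR = 40/81 = 40/81
mL = -1/2·sL + 1·sR = -124/405
mR = 1/2·sL + 0·sR = 4/5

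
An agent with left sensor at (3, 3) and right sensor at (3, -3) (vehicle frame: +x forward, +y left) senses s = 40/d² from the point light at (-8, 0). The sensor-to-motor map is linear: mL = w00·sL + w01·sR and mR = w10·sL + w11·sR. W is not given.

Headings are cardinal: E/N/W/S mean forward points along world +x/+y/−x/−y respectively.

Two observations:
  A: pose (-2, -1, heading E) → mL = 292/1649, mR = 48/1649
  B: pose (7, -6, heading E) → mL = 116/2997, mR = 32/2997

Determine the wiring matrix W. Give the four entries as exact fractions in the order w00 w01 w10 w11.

obs A: pose=(-2,-1,E) → sL=8/17, sR=40/97, mL=292/1649, mR=48/1649
obs B: pose=(7,-6,E) → sL=40/333, sR=8/81, mL=116/2997, mR=32/2997
sensor matrix S = [[8/17, 40/97], [40/333, 8/81]]; det S = -15104/4942053
solve [mL_A; mL_B] = S·[w00; w01] and [mR_A; mR_B] = S·[w10; w11]:
  w00 = -1/2, w01 = 1, w10 = 1/2, w11 = -1/2

-1/2 1 1/2 -1/2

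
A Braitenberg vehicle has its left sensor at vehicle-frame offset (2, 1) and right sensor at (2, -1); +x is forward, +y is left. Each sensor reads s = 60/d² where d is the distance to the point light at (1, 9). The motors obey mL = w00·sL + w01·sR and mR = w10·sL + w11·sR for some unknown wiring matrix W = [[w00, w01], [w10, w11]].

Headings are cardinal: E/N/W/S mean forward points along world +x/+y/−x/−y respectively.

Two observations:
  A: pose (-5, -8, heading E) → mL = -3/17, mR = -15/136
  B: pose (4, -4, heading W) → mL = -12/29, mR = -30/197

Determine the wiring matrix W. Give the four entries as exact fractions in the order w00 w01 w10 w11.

obs A: pose=(-5,-8,E) → sL=15/68, sR=3/17, mL=-3/17, mR=-15/136
obs B: pose=(4,-4,W) → sL=60/197, sR=12/29, mL=-12/29, mR=-30/197
sensor matrix S = [[15/68, 3/17], [60/197, 12/29]]; det S = 3645/97121
solve [mL_A; mL_B] = S·[w00; w01] and [mR_A; mR_B] = S·[w10; w11]:
  w00 = 0, w01 = -1, w10 = -1/2, w11 = 0

0 -1 -1/2 0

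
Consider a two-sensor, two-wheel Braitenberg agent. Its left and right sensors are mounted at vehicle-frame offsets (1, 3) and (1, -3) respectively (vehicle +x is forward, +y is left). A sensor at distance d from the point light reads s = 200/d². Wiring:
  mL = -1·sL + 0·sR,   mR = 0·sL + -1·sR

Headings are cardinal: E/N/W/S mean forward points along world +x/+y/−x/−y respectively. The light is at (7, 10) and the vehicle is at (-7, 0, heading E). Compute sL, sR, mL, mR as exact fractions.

left sensor world pos  = (-6, 3); dL² = 218
right sensor world pos = (-6, -3); dR² = 338
sL = 200/218 = 100/109
sR = 200/338 = 100/169
mL = -1·sL + 0·sR = -100/109
mR = 0·sL + -1·sR = -100/169

100/109 100/169 -100/109 -100/169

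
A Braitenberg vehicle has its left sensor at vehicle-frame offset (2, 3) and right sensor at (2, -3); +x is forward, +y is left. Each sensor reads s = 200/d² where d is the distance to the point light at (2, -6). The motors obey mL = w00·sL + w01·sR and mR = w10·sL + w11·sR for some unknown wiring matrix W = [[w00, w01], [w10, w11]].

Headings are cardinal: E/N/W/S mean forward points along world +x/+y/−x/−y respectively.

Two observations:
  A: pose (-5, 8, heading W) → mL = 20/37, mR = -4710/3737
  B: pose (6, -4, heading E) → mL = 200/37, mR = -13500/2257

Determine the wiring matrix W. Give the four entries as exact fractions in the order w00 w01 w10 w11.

0 1 -1 -1/2

obs A: pose=(-5,8,W) → sL=100/101, sR=20/37, mL=20/37, mR=-4710/3737
obs B: pose=(6,-4,E) → sL=200/61, sR=200/37, mL=200/37, mR=-13500/2257
sensor matrix S = [[100/101, 20/37], [200/61, 200/37]]; det S = 816000/227957
solve [mL_A; mL_B] = S·[w00; w01] and [mR_A; mR_B] = S·[w10; w11]:
  w00 = 0, w01 = 1, w10 = -1, w11 = -1/2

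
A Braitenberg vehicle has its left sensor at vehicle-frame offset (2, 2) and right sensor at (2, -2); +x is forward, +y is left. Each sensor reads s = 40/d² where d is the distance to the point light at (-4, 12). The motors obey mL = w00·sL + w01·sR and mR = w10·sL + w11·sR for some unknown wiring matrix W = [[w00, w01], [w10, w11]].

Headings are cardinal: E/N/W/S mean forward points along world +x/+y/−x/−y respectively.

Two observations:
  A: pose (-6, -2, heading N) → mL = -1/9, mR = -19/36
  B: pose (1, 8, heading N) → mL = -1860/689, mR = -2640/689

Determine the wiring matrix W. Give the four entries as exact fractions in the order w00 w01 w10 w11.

obs A: pose=(-6,-2,N) → sL=1/4, sR=5/18, mL=-1/9, mR=-19/36
obs B: pose=(1,8,N) → sL=40/13, sR=40/53, mL=-1860/689, mR=-2640/689
sensor matrix S = [[1/4, 5/18], [40/13, 40/53]]; det S = -4130/6201
solve [mL_A; mL_B] = S·[w00; w01] and [mR_A; mR_B] = S·[w10; w11]:
  w00 = -1, w01 = 1/2, w10 = -1, w11 = -1

-1 1/2 -1 -1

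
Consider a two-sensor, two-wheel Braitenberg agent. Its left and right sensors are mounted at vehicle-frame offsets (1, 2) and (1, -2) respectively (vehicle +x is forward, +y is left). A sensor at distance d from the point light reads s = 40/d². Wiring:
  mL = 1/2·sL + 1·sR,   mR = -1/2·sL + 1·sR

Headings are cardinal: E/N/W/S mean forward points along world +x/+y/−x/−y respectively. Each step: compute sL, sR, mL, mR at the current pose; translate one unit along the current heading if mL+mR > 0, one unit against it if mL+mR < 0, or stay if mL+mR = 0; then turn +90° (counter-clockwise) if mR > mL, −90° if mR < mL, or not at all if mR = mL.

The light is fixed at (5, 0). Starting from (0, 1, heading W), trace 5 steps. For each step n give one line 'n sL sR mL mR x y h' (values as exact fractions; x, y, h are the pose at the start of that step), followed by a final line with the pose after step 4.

n=0: pose=(0,1,W); sL=40/37, sR=8/9; mL=476/333, mR=116/333; mL+mR=16/9 → advance +1; mR−mL=-40/37 → turn -1·90°
n=1: pose=(-1,1,N); sL=10/17, sR=2; mL=39/17, mR=29/17; mL+mR=4 → advance +1; mR−mL=-10/17 → turn -1·90°
n=2: pose=(-1,2,E); sL=40/41, sR=8/5; mL=428/205, mR=228/205; mL+mR=16/5 → advance +1; mR−mL=-40/41 → turn -1·90°
n=3: pose=(0,2,S); sL=4, sR=4/5; mL=14/5, mR=-6/5; mL+mR=8/5 → advance +1; mR−mL=-4 → turn -1·90°
n=4: pose=(0,1,W); sL=40/37, sR=8/9; mL=476/333, mR=116/333; mL+mR=16/9 → advance +1; mR−mL=-40/37 → turn -1·90°

0 40/37 8/9 476/333 116/333 0 1 W
1 10/17 2 39/17 29/17 -1 1 N
2 40/41 8/5 428/205 228/205 -1 2 E
3 4 4/5 14/5 -6/5 0 2 S
4 40/37 8/9 476/333 116/333 0 1 W
final -1 1 N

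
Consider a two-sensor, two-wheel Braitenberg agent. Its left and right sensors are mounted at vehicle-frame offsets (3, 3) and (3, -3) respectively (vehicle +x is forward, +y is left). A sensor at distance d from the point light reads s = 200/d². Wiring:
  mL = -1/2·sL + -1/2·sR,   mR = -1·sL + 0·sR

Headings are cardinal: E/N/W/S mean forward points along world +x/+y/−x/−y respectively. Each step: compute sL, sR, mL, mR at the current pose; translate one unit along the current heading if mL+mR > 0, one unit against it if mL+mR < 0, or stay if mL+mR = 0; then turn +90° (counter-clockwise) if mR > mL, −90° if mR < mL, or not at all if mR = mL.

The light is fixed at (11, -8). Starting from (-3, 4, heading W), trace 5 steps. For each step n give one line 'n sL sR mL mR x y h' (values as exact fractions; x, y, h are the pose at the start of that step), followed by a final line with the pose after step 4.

0 20/37 100/257 -4420/9509 -20/37 -3 4 W
1 200/481 8/13 -248/481 -200/481 -2 4 N
2 5/8 50/113 -965/1808 -5/8 -2 3 W
3 200/421 200/277 -69800/116617 -200/421 -1 3 N
4 100/137 100/197 -16700/26989 -100/137 -1 2 W
final 0 2 N

n=0: pose=(-3,4,W); sL=20/37, sR=100/257; mL=-4420/9509, mR=-20/37; mL+mR=-9560/9509 → advance -1; mR−mL=-720/9509 → turn -1·90°
n=1: pose=(-2,4,N); sL=200/481, sR=8/13; mL=-248/481, mR=-200/481; mL+mR=-448/481 → advance -1; mR−mL=48/481 → turn +1·90°
n=2: pose=(-2,3,W); sL=5/8, sR=50/113; mL=-965/1808, mR=-5/8; mL+mR=-2095/1808 → advance -1; mR−mL=-165/1808 → turn -1·90°
n=3: pose=(-1,3,N); sL=200/421, sR=200/277; mL=-69800/116617, mR=-200/421; mL+mR=-125200/116617 → advance -1; mR−mL=14400/116617 → turn +1·90°
n=4: pose=(-1,2,W); sL=100/137, sR=100/197; mL=-16700/26989, mR=-100/137; mL+mR=-36400/26989 → advance -1; mR−mL=-3000/26989 → turn -1·90°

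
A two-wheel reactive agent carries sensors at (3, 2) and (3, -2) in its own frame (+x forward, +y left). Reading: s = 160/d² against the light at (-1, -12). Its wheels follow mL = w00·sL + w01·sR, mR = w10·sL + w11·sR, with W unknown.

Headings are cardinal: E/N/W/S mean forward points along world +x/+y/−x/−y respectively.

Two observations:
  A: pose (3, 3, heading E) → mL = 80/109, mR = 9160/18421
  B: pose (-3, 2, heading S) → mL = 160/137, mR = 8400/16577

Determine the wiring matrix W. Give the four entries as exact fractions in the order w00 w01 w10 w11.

obs A: pose=(3,3,E) → sL=80/169, sR=80/109, mL=80/109, mR=9160/18421
obs B: pose=(-3,2,S) → sL=160/121, sR=160/137, mL=160/137, mR=8400/16577
sensor matrix S = [[80/169, 80/109], [160/121, 160/137]]; det S = -127539200/305364917
solve [mL_A; mL_B] = S·[w00; w01] and [mR_A; mR_B] = S·[w10; w11]:
  w00 = 0, w01 = 1, w10 = -1/2, w11 = 1

0 1 -1/2 1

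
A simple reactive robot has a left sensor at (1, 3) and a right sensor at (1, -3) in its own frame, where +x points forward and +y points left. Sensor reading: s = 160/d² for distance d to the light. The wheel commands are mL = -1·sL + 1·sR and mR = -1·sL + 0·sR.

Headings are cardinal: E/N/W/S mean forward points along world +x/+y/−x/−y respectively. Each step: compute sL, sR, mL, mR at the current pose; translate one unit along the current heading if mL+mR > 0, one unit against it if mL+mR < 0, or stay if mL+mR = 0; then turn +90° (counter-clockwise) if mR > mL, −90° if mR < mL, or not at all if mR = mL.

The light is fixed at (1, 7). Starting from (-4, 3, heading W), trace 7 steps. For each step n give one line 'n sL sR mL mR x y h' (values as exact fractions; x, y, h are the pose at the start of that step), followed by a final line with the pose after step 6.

n=0: pose=(-4,3,W); sL=32/17, sR=160/37; mL=1536/629, mR=-32/17; mL+mR=352/629 → advance +1; mR−mL=-160/37 → turn -1·90°
n=1: pose=(-5,3,N); sL=16/9, sR=80/9; mL=64/9, mR=-16/9; mL+mR=16/3 → advance +1; mR−mL=-80/9 → turn -1·90°
n=2: pose=(-5,4,E); sL=32/5, sR=160/61; mL=-1152/305, mR=-32/5; mL+mR=-3104/305 → advance -1; mR−mL=-160/61 → turn -1·90°
n=3: pose=(-6,4,S); sL=5, sR=40/29; mL=-105/29, mR=-5; mL+mR=-250/29 → advance -1; mR−mL=-40/29 → turn -1·90°
n=4: pose=(-6,5,W); sL=160/89, sR=32/13; mL=768/1157, mR=-160/89; mL+mR=-1312/1157 → advance -1; mR−mL=-32/13 → turn -1·90°
n=5: pose=(-5,5,N); sL=80/41, sR=16; mL=576/41, mR=-80/41; mL+mR=496/41 → advance +1; mR−mL=-16 → turn -1·90°
n=6: pose=(-5,6,E); sL=160/29, sR=160/41; mL=-1920/1189, mR=-160/29; mL+mR=-8480/1189 → advance -1; mR−mL=-160/41 → turn -1·90°

0 32/17 160/37 1536/629 -32/17 -4 3 W
1 16/9 80/9 64/9 -16/9 -5 3 N
2 32/5 160/61 -1152/305 -32/5 -5 4 E
3 5 40/29 -105/29 -5 -6 4 S
4 160/89 32/13 768/1157 -160/89 -6 5 W
5 80/41 16 576/41 -80/41 -5 5 N
6 160/29 160/41 -1920/1189 -160/29 -5 6 E
final -6 6 S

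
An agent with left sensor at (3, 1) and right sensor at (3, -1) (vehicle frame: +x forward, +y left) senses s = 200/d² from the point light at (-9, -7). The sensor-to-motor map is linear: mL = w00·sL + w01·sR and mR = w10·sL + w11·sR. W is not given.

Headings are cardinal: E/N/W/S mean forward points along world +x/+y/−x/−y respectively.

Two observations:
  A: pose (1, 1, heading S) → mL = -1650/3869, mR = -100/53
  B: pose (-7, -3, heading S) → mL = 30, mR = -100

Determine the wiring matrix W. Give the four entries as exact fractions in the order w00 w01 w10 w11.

-1 1/2 0 -1

obs A: pose=(1,1,S) → sL=100/73, sR=100/53, mL=-1650/3869, mR=-100/53
obs B: pose=(-7,-3,S) → sL=20, sR=100, mL=30, mR=-100
sensor matrix S = [[100/73, 100/53], [20, 100]]; det S = 384000/3869
solve [mL_A; mL_B] = S·[w00; w01] and [mR_A; mR_B] = S·[w10; w11]:
  w00 = -1, w01 = 1/2, w10 = 0, w11 = -1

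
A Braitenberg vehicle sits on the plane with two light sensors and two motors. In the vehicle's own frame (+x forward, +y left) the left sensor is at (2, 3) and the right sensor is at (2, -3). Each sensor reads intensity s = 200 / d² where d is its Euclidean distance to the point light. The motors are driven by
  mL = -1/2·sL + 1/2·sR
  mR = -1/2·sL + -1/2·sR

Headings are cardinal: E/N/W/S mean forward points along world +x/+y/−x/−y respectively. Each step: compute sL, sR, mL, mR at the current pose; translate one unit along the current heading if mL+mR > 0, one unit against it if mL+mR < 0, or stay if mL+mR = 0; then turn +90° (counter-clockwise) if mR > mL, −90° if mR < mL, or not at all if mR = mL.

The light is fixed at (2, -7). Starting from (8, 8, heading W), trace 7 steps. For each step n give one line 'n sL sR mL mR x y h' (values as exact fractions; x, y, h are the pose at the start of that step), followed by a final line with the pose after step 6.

n=0: pose=(8,8,W); sL=5/4, sR=10/17; mL=-45/136, mR=-125/136; mL+mR=-5/4 → advance -1; mR−mL=-10/17 → turn -1·90°
n=1: pose=(9,8,N); sL=40/61, sR=200/389; mL=-1680/23729, mR=-13880/23729; mL+mR=-40/61 → advance -1; mR−mL=-200/389 → turn -1·90°
n=2: pose=(9,7,E); sL=20/37, sR=100/101; mL=840/3737, mR=-2860/3737; mL+mR=-20/37 → advance -1; mR−mL=-100/101 → turn -1·90°
n=3: pose=(8,7,S); sL=8/9, sR=200/153; mL=32/153, mR=-56/51; mL+mR=-8/9 → advance -1; mR−mL=-200/153 → turn -1·90°
n=4: pose=(8,8,W); sL=5/4, sR=10/17; mL=-45/136, mR=-125/136; mL+mR=-5/4 → advance -1; mR−mL=-10/17 → turn -1·90°
n=5: pose=(9,8,N); sL=40/61, sR=200/389; mL=-1680/23729, mR=-13880/23729; mL+mR=-40/61 → advance -1; mR−mL=-200/389 → turn -1·90°
n=6: pose=(9,7,E); sL=20/37, sR=100/101; mL=840/3737, mR=-2860/3737; mL+mR=-20/37 → advance -1; mR−mL=-100/101 → turn -1·90°

0 5/4 10/17 -45/136 -125/136 8 8 W
1 40/61 200/389 -1680/23729 -13880/23729 9 8 N
2 20/37 100/101 840/3737 -2860/3737 9 7 E
3 8/9 200/153 32/153 -56/51 8 7 S
4 5/4 10/17 -45/136 -125/136 8 8 W
5 40/61 200/389 -1680/23729 -13880/23729 9 8 N
6 20/37 100/101 840/3737 -2860/3737 9 7 E
final 8 7 S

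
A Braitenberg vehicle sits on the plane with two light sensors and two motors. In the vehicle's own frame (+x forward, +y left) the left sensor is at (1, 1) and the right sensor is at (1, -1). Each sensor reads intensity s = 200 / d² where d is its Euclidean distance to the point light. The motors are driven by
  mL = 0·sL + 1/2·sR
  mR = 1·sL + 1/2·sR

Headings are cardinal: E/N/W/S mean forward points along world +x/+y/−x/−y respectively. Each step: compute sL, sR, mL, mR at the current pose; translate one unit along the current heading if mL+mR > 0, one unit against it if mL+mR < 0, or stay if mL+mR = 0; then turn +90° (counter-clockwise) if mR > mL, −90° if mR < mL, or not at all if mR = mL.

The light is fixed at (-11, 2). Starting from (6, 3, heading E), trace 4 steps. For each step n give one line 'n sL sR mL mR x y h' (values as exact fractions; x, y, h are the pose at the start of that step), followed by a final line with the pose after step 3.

n=0: pose=(6,3,E); sL=25/41, sR=50/81; mL=25/81, mR=3050/3321; mL+mR=4075/3321 → advance +1; mR−mL=25/41 → turn +1·90°
n=1: pose=(7,3,N); sL=200/293, sR=40/73; mL=20/73, mR=20460/21389; mL+mR=26320/21389 → advance +1; mR−mL=200/293 → turn +1·90°
n=2: pose=(7,4,W); sL=20/29, sR=100/149; mL=50/149, mR=4430/4321; mL+mR=5880/4321 → advance +1; mR−mL=20/29 → turn +1·90°
n=3: pose=(6,4,S); sL=8/13, sR=200/257; mL=100/257, mR=3356/3341; mL+mR=4656/3341 → advance +1; mR−mL=8/13 → turn +1·90°

0 25/41 50/81 25/81 3050/3321 6 3 E
1 200/293 40/73 20/73 20460/21389 7 3 N
2 20/29 100/149 50/149 4430/4321 7 4 W
3 8/13 200/257 100/257 3356/3341 6 4 S
final 6 3 E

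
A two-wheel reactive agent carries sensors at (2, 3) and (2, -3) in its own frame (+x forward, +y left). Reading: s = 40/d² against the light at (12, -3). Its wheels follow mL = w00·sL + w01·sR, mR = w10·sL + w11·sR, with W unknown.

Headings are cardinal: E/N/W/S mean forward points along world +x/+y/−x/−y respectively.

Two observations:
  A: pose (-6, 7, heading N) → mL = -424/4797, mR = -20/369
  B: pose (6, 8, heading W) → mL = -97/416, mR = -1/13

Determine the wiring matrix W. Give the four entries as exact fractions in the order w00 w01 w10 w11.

obs A: pose=(-6,7,N) → sL=8/117, sR=40/369, mL=-424/4797, mR=-20/369
obs B: pose=(6,8,W) → sL=5/16, sR=2/13, mL=-97/416, mR=-1/13
sensor matrix S = [[8/117, 40/369], [5/16, 2/13]]; det S = -971/41574
solve [mL_A; mL_B] = S·[w00; w01] and [mR_A; mR_B] = S·[w10; w11]:
  w00 = -1/2, w01 = -1/2, w10 = 0, w11 = -1/2

-1/2 -1/2 0 -1/2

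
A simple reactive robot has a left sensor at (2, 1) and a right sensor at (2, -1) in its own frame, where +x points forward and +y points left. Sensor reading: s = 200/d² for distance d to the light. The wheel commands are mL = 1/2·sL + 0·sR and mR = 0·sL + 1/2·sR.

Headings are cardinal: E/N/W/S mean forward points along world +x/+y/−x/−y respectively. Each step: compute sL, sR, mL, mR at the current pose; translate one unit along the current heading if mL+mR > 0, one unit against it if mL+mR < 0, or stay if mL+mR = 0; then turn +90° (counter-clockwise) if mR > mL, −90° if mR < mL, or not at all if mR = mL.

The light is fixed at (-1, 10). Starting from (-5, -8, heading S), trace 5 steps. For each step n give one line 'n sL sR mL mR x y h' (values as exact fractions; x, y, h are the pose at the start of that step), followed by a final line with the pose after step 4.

0 200/409 8/17 100/409 4/17 -5 -8 S
1 50/109 5/9 25/109 5/18 -5 -9 W
2 200/457 200/477 100/457 100/477 -6 -9 S
3 20/49 20/41 10/49 10/41 -6 -10 W
4 200/509 200/533 100/509 100/533 -7 -10 S
final -7 -11 W

n=0: pose=(-5,-8,S); sL=200/409, sR=8/17; mL=100/409, mR=4/17; mL+mR=3336/6953 → advance +1; mR−mL=-64/6953 → turn -1·90°
n=1: pose=(-5,-9,W); sL=50/109, sR=5/9; mL=25/109, mR=5/18; mL+mR=995/1962 → advance +1; mR−mL=95/1962 → turn +1·90°
n=2: pose=(-6,-9,S); sL=200/457, sR=200/477; mL=100/457, mR=100/477; mL+mR=93400/217989 → advance +1; mR−mL=-2000/217989 → turn -1·90°
n=3: pose=(-6,-10,W); sL=20/49, sR=20/41; mL=10/49, mR=10/41; mL+mR=900/2009 → advance +1; mR−mL=80/2009 → turn +1·90°
n=4: pose=(-7,-10,S); sL=200/509, sR=200/533; mL=100/509, mR=100/533; mL+mR=104200/271297 → advance +1; mR−mL=-2400/271297 → turn -1·90°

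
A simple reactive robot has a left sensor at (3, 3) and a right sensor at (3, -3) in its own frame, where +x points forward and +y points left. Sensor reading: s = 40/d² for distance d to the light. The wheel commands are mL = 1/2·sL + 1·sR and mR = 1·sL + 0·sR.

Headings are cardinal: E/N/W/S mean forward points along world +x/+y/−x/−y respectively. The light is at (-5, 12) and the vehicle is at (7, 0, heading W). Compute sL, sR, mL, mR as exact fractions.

left sensor world pos  = (4, -3); dL² = 306
right sensor world pos = (4, 3); dR² = 162
sL = 40/306 = 20/153
sR = 40/162 = 20/81
mL = 1/2·sL + 1·sR = 430/1377
mR = 1·sL + 0·sR = 20/153

20/153 20/81 430/1377 20/153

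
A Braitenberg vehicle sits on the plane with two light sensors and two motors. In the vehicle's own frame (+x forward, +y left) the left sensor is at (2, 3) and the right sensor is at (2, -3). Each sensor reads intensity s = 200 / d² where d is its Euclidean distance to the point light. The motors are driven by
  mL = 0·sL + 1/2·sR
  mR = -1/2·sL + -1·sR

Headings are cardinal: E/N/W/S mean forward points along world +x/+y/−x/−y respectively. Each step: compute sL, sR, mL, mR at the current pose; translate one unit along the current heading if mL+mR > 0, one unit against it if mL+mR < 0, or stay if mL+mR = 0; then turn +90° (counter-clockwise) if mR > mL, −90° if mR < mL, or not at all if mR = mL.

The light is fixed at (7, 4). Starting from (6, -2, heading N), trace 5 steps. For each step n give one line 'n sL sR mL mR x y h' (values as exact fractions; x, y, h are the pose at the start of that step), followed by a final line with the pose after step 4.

n=0: pose=(6,-2,N); sL=25/4, sR=10; mL=5, mR=-105/8; mL+mR=-65/8 → advance -1; mR−mL=-145/8 → turn -1·90°
n=1: pose=(6,-3,E); sL=200/17, sR=200/101; mL=100/101, mR=-13500/1717; mL+mR=-11800/1717 → advance -1; mR−mL=-15200/1717 → turn -1·90°
n=2: pose=(5,-3,S); sL=100/41, sR=100/53; mL=50/53, mR=-6750/2173; mL+mR=-4700/2173 → advance -1; mR−mL=-8800/2173 → turn -1·90°
n=3: pose=(5,-2,W); sL=200/97, sR=8; mL=4, mR=-876/97; mL+mR=-488/97 → advance -1; mR−mL=-1264/97 → turn -1·90°
n=4: pose=(6,-2,N); sL=25/4, sR=10; mL=5, mR=-105/8; mL+mR=-65/8 → advance -1; mR−mL=-145/8 → turn -1·90°

0 25/4 10 5 -105/8 6 -2 N
1 200/17 200/101 100/101 -13500/1717 6 -3 E
2 100/41 100/53 50/53 -6750/2173 5 -3 S
3 200/97 8 4 -876/97 5 -2 W
4 25/4 10 5 -105/8 6 -2 N
final 6 -3 E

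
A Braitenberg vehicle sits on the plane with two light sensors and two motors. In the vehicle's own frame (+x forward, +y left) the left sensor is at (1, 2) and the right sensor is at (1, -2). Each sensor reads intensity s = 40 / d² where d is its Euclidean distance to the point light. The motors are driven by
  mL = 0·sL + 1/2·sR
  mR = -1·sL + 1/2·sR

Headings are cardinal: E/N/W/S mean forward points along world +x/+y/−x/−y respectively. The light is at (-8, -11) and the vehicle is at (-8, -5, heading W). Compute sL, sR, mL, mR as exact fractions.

40/17 8/13 4/13 -452/221

left sensor world pos  = (-9, -7); dL² = 17
right sensor world pos = (-9, -3); dR² = 65
sL = 40/17 = 40/17
sR = 40/65 = 8/13
mL = 0·sL + 1/2·sR = 4/13
mR = -1·sL + 1/2·sR = -452/221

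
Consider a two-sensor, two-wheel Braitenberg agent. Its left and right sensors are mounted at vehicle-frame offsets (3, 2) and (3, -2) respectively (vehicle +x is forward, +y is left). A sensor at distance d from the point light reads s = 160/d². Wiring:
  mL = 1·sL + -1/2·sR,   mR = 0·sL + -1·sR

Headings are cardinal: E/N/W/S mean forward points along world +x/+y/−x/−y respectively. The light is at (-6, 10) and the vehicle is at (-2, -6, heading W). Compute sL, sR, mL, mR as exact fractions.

32/65 160/197 1104/12805 -160/197

left sensor world pos  = (-5, -8); dL² = 325
right sensor world pos = (-5, -4); dR² = 197
sL = 160/325 = 32/65
sR = 160/197 = 160/197
mL = 1·sL + -1/2·sR = 1104/12805
mR = 0·sL + -1·sR = -160/197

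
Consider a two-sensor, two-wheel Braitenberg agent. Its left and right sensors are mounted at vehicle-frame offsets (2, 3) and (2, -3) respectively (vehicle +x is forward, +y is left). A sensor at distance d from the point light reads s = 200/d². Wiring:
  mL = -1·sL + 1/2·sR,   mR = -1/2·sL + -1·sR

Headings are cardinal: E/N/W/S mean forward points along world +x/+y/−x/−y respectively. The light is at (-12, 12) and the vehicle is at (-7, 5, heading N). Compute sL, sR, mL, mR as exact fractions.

200/29 200/89 -14900/2581 -14700/2581

left sensor world pos  = (-10, 7); dL² = 29
right sensor world pos = (-4, 7); dR² = 89
sL = 200/29 = 200/29
sR = 200/89 = 200/89
mL = -1·sL + 1/2·sR = -14900/2581
mR = -1/2·sL + -1·sR = -14700/2581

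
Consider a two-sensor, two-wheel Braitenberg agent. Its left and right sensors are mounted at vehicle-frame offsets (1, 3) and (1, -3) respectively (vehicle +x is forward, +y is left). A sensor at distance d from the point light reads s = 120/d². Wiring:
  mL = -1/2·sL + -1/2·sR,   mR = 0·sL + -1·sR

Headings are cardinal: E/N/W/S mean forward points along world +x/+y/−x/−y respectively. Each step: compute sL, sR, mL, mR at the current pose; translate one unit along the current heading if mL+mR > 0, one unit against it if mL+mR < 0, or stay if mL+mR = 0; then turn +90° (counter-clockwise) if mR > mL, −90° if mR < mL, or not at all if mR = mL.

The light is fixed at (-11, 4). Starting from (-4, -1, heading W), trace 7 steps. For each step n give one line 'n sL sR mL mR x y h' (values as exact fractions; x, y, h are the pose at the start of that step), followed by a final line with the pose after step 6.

n=0: pose=(-4,-1,W); sL=6/5, sR=3; mL=-21/10, mR=-3; mL+mR=-51/10 → advance -1; mR−mL=-9/10 → turn -1·90°
n=1: pose=(-3,-1,N); sL=120/41, sR=120/137; mL=-10680/5617, mR=-120/137; mL+mR=-15600/5617 → advance -1; mR−mL=5760/5617 → turn +1·90°
n=2: pose=(-3,-2,W); sL=12/13, sR=60/29; mL=-564/377, mR=-60/29; mL+mR=-1344/377 → advance -1; mR−mL=-216/377 → turn -1·90°
n=3: pose=(-2,-2,N); sL=120/61, sR=120/169; mL=-13800/10309, mR=-120/169; mL+mR=-21120/10309 → advance -1; mR−mL=6480/10309 → turn +1·90°
n=4: pose=(-2,-3,W); sL=30/41, sR=3/2; mL=-183/164, mR=-3/2; mL+mR=-429/164 → advance -1; mR−mL=-63/164 → turn -1·90°
n=5: pose=(-1,-3,N); sL=24/17, sR=24/41; mL=-696/697, mR=-24/41; mL+mR=-1104/697 → advance -1; mR−mL=288/697 → turn +1·90°
n=6: pose=(-1,-4,W); sL=60/101, sR=60/53; mL=-4620/5353, mR=-60/53; mL+mR=-10680/5353 → advance -1; mR−mL=-1440/5353 → turn -1·90°

0 6/5 3 -21/10 -3 -4 -1 W
1 120/41 120/137 -10680/5617 -120/137 -3 -1 N
2 12/13 60/29 -564/377 -60/29 -3 -2 W
3 120/61 120/169 -13800/10309 -120/169 -2 -2 N
4 30/41 3/2 -183/164 -3/2 -2 -3 W
5 24/17 24/41 -696/697 -24/41 -1 -3 N
6 60/101 60/53 -4620/5353 -60/53 -1 -4 W
final 0 -4 N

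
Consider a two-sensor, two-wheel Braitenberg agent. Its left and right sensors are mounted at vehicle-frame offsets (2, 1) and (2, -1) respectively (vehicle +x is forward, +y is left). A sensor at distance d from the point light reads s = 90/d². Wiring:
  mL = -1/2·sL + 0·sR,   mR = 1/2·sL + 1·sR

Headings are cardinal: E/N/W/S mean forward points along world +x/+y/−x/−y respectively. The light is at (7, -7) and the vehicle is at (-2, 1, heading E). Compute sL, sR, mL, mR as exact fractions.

left sensor world pos  = (0, 2); dL² = 130
right sensor world pos = (0, 0); dR² = 98
sL = 90/130 = 9/13
sR = 90/98 = 45/49
mL = -1/2·sL + 0·sR = -9/26
mR = 1/2·sL + 1·sR = 1611/1274

9/13 45/49 -9/26 1611/1274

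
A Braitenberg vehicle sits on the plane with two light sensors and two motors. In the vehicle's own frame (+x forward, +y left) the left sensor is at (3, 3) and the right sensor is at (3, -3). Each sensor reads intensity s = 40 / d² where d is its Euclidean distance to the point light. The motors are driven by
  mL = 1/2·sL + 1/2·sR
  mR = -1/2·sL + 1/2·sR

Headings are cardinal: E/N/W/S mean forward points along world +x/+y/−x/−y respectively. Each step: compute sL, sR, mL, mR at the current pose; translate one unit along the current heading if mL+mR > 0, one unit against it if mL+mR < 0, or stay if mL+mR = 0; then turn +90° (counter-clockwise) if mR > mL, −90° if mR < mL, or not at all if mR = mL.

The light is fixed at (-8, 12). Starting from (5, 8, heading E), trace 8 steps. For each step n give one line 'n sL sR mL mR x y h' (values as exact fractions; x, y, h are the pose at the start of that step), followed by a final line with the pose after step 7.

0 40/257 8/61 2248/15677 -192/15677 5 8 E
1 20/169 4/17 508/2873 168/2873 6 8 S
2 8/37 8/25 248/925 48/925 6 7 W
3 5/13 2/13 7/26 -3/26 5 7 N
4 40/257 8/61 2248/15677 -192/15677 5 8 E
5 20/169 4/17 508/2873 168/2873 6 8 S
6 8/37 8/25 248/925 48/925 6 7 W
7 5/13 2/13 7/26 -3/26 5 7 N
final 5 8 E

n=0: pose=(5,8,E); sL=40/257, sR=8/61; mL=2248/15677, mR=-192/15677; mL+mR=8/61 → advance +1; mR−mL=-40/257 → turn -1·90°
n=1: pose=(6,8,S); sL=20/169, sR=4/17; mL=508/2873, mR=168/2873; mL+mR=4/17 → advance +1; mR−mL=-20/169 → turn -1·90°
n=2: pose=(6,7,W); sL=8/37, sR=8/25; mL=248/925, mR=48/925; mL+mR=8/25 → advance +1; mR−mL=-8/37 → turn -1·90°
n=3: pose=(5,7,N); sL=5/13, sR=2/13; mL=7/26, mR=-3/26; mL+mR=2/13 → advance +1; mR−mL=-5/13 → turn -1·90°
n=4: pose=(5,8,E); sL=40/257, sR=8/61; mL=2248/15677, mR=-192/15677; mL+mR=8/61 → advance +1; mR−mL=-40/257 → turn -1·90°
n=5: pose=(6,8,S); sL=20/169, sR=4/17; mL=508/2873, mR=168/2873; mL+mR=4/17 → advance +1; mR−mL=-20/169 → turn -1·90°
n=6: pose=(6,7,W); sL=8/37, sR=8/25; mL=248/925, mR=48/925; mL+mR=8/25 → advance +1; mR−mL=-8/37 → turn -1·90°
n=7: pose=(5,7,N); sL=5/13, sR=2/13; mL=7/26, mR=-3/26; mL+mR=2/13 → advance +1; mR−mL=-5/13 → turn -1·90°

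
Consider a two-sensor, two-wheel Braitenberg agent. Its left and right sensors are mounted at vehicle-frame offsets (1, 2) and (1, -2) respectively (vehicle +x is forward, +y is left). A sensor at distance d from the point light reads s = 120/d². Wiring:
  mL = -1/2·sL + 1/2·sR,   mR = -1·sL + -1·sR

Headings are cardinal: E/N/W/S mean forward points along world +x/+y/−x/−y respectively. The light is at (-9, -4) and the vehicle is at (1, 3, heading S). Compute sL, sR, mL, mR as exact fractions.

2/3 6/5 4/15 -28/15

left sensor world pos  = (3, 2); dL² = 180
right sensor world pos = (-1, 2); dR² = 100
sL = 120/180 = 2/3
sR = 120/100 = 6/5
mL = -1/2·sL + 1/2·sR = 4/15
mR = -1·sL + -1·sR = -28/15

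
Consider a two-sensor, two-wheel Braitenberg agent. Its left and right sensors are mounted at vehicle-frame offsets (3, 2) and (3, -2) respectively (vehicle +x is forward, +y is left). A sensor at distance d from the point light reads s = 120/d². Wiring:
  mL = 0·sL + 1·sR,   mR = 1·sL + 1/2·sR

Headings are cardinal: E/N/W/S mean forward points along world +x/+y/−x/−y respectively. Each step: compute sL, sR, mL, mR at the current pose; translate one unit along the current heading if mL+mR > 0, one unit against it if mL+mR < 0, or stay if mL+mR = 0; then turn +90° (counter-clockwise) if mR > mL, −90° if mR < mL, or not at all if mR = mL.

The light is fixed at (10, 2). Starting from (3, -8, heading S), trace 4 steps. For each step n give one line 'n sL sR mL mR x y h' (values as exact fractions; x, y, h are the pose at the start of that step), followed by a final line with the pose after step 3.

0 60/97 12/25 12/25 2082/2425 3 -8 S
1 120/97 24/37 24/37 5604/3589 3 -9 E
2 15/16 3/2 3/2 27/16 4 -9 N
3 8/15 24/29 24/29 412/435 4 -8 W
final 3 -8 S

n=0: pose=(3,-8,S); sL=60/97, sR=12/25; mL=12/25, mR=2082/2425; mL+mR=3246/2425 → advance +1; mR−mL=918/2425 → turn +1·90°
n=1: pose=(3,-9,E); sL=120/97, sR=24/37; mL=24/37, mR=5604/3589; mL+mR=7932/3589 → advance +1; mR−mL=3276/3589 → turn +1·90°
n=2: pose=(4,-9,N); sL=15/16, sR=3/2; mL=3/2, mR=27/16; mL+mR=51/16 → advance +1; mR−mL=3/16 → turn +1·90°
n=3: pose=(4,-8,W); sL=8/15, sR=24/29; mL=24/29, mR=412/435; mL+mR=772/435 → advance +1; mR−mL=52/435 → turn +1·90°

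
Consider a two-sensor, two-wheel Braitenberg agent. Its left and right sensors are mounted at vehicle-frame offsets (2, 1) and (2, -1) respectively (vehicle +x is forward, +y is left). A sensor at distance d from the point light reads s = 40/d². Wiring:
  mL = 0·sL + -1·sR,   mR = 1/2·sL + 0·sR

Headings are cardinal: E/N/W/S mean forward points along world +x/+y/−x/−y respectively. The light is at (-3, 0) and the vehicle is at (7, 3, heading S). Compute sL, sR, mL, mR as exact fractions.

20/61 20/41 -20/41 10/61

left sensor world pos  = (8, 1); dL² = 122
right sensor world pos = (6, 1); dR² = 82
sL = 40/122 = 20/61
sR = 40/82 = 20/41
mL = 0·sL + -1·sR = -20/41
mR = 1/2·sL + 0·sR = 10/61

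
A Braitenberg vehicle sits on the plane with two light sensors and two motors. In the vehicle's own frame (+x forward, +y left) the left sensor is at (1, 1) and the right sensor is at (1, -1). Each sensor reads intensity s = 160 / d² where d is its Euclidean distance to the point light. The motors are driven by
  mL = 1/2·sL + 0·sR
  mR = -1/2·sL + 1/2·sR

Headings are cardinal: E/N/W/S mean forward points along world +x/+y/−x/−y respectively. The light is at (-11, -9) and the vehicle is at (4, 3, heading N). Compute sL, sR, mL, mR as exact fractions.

left sensor world pos  = (3, 4); dL² = 365
right sensor world pos = (5, 4); dR² = 425
sL = 160/365 = 32/73
sR = 160/425 = 32/85
mL = 1/2·sL + 0·sR = 16/73
mR = -1/2·sL + 1/2·sR = -192/6205

32/73 32/85 16/73 -192/6205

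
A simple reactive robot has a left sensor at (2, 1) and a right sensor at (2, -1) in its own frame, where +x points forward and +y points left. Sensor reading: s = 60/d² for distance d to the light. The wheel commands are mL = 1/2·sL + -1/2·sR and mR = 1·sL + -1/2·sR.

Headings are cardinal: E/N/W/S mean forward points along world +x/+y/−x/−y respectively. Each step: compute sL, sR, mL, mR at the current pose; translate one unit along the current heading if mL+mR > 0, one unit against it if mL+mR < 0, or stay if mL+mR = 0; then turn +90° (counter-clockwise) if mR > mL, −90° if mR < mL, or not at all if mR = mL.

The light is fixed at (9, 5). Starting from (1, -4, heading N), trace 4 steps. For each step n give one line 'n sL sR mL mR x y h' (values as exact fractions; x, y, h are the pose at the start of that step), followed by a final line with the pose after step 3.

0 6/13 30/49 -48/637 99/637 1 -4 N
1 60/181 60/149 -960/26969 3510/26969 1 -3 W
2 15/41 3/10 27/820 177/820 0 -3 S
3 60/113 60/149 1080/16837 5550/16837 0 -4 E
final 1 -4 N

n=0: pose=(1,-4,N); sL=6/13, sR=30/49; mL=-48/637, mR=99/637; mL+mR=51/637 → advance +1; mR−mL=3/13 → turn +1·90°
n=1: pose=(1,-3,W); sL=60/181, sR=60/149; mL=-960/26969, mR=3510/26969; mL+mR=2550/26969 → advance +1; mR−mL=30/181 → turn +1·90°
n=2: pose=(0,-3,S); sL=15/41, sR=3/10; mL=27/820, mR=177/820; mL+mR=51/205 → advance +1; mR−mL=15/82 → turn +1·90°
n=3: pose=(0,-4,E); sL=60/113, sR=60/149; mL=1080/16837, mR=5550/16837; mL+mR=6630/16837 → advance +1; mR−mL=30/113 → turn +1·90°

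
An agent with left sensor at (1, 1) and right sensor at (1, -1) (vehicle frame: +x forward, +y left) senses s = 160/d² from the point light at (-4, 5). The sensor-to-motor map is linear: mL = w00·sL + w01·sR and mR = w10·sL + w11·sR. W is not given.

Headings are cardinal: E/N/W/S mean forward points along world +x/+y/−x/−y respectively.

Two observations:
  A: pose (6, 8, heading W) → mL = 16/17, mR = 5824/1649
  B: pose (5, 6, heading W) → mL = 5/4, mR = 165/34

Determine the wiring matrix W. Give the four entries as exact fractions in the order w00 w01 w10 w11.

1/2 0 1 1

obs A: pose=(6,8,W) → sL=32/17, sR=160/97, mL=16/17, mR=5824/1649
obs B: pose=(5,6,W) → sL=5/2, sR=40/17, mL=5/4, mR=165/34
sensor matrix S = [[32/17, 160/97], [5/2, 40/17]]; det S = 8560/28033
solve [mL_A; mL_B] = S·[w00; w01] and [mR_A; mR_B] = S·[w10; w11]:
  w00 = 1/2, w01 = 0, w10 = 1, w11 = 1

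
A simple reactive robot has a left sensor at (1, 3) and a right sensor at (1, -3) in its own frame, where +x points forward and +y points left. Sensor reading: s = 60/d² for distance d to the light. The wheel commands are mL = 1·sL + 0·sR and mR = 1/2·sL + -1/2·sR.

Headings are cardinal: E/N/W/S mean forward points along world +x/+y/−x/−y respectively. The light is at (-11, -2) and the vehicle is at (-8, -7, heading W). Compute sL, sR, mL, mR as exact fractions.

left sensor world pos  = (-9, -10); dL² = 68
right sensor world pos = (-9, -4); dR² = 8
sL = 60/68 = 15/17
sR = 60/8 = 15/2
mL = 1·sL + 0·sR = 15/17
mR = 1/2·sL + -1/2·sR = -225/68

15/17 15/2 15/17 -225/68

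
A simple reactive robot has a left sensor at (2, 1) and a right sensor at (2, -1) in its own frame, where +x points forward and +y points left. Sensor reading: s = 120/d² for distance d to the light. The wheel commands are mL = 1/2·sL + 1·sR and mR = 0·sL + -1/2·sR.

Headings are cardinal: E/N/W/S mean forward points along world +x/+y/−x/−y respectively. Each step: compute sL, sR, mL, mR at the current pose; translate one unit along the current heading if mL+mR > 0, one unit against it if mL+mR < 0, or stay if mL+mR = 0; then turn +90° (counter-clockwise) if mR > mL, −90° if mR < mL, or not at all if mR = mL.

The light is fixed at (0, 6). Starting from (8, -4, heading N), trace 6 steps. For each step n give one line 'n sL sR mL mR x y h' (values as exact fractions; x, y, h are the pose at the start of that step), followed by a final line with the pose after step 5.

n=0: pose=(8,-4,N); sL=120/113, sR=24/29; mL=4452/3277, mR=-12/29; mL+mR=3096/3277 → advance +1; mR−mL=-5808/3277 → turn -1·90°
n=1: pose=(8,-3,E); sL=30/41, sR=3/5; mL=198/205, mR=-3/10; mL+mR=273/410 → advance +1; mR−mL=-519/410 → turn -1·90°
n=2: pose=(9,-3,S); sL=120/221, sR=24/37; mL=7524/8177, mR=-12/37; mL+mR=4872/8177 → advance +1; mR−mL=-10176/8177 → turn -1·90°
n=3: pose=(9,-4,W); sL=12/17, sR=12/13; mL=282/221, mR=-6/13; mL+mR=180/221 → advance +1; mR−mL=-384/221 → turn -1·90°
n=4: pose=(8,-4,N); sL=120/113, sR=24/29; mL=4452/3277, mR=-12/29; mL+mR=3096/3277 → advance +1; mR−mL=-5808/3277 → turn -1·90°
n=5: pose=(8,-3,E); sL=30/41, sR=3/5; mL=198/205, mR=-3/10; mL+mR=273/410 → advance +1; mR−mL=-519/410 → turn -1·90°

0 120/113 24/29 4452/3277 -12/29 8 -4 N
1 30/41 3/5 198/205 -3/10 8 -3 E
2 120/221 24/37 7524/8177 -12/37 9 -3 S
3 12/17 12/13 282/221 -6/13 9 -4 W
4 120/113 24/29 4452/3277 -12/29 8 -4 N
5 30/41 3/5 198/205 -3/10 8 -3 E
final 9 -3 S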